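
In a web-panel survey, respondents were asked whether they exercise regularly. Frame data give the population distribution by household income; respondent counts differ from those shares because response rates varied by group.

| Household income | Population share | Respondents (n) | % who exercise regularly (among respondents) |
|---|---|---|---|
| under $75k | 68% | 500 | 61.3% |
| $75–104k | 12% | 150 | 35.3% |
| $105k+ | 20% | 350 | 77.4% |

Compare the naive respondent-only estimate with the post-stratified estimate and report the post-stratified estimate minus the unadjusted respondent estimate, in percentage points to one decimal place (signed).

-1.6 percentage points

Naive respondent-only estimate (weights = respondent counts):
  (500/1000)×61.3 + (150/1000)×35.3 + (350/1000)×77.4 = 63.035%
Post-stratifying to population shares instead:
  0.68×61.3 + 0.12×35.3 + 0.2×77.4 = 61.4%
Difference = 61.4 − 63.035 = -1.635 pp.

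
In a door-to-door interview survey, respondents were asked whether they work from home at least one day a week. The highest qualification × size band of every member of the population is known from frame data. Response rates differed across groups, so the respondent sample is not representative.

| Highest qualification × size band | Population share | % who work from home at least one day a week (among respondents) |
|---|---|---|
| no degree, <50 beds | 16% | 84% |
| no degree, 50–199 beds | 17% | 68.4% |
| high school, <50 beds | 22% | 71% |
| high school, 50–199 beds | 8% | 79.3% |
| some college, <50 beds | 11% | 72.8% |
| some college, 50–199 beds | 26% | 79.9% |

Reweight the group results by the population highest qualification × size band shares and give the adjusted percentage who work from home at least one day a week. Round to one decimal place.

Each cell contributes population-share × respondent value:
  no degree, <50 beds: 0.16 × 84 = 13.44
  no degree, 50–199 beds: 0.17 × 68.4 = 11.628
  high school, <50 beds: 0.22 × 71 = 15.62
  high school, 50–199 beds: 0.08 × 79.3 = 6.344
  some college, <50 beds: 0.11 × 72.8 = 8.008
  some college, 50–199 beds: 0.26 × 79.9 = 20.774
Post-stratified estimate = 75.814 → 75.8%.

75.8%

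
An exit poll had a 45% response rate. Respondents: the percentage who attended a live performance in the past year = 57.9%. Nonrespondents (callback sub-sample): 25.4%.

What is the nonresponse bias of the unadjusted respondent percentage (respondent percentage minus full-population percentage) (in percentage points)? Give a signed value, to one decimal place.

Nonresponse fraction = 1 − 0.45 = 0.55.
Bias = (nonresponse fraction) × (respondent percentage − nonrespondent percentage)
     = 0.55 × (57.9 − 25.4) = 0.55 × 32.5 = 17.875.

+17.9 percentage points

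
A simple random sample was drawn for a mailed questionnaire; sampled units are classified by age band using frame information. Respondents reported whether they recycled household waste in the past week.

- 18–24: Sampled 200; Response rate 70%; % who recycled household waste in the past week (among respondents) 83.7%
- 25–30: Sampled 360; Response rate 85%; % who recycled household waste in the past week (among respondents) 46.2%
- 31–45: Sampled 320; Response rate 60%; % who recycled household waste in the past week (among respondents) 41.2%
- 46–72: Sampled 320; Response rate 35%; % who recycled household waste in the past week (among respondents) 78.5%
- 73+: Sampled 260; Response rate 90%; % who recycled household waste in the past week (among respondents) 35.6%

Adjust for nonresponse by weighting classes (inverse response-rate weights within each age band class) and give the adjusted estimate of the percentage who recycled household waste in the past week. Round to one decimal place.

55.4%

With weight = n_sampled/n_responded per class, the weighted class total is n_sampled:
  18–24: 200 × 83.7 = 16,740
  25–30: 360 × 46.2 = 16,632
  31–45: 320 × 41.2 = 13,184
  46–72: 320 × 78.5 = 25,120
  73+: 260 × 35.6 = 9256
Adjusted estimate = 80,932 / 1,460 = 55.4329 → 55.4%.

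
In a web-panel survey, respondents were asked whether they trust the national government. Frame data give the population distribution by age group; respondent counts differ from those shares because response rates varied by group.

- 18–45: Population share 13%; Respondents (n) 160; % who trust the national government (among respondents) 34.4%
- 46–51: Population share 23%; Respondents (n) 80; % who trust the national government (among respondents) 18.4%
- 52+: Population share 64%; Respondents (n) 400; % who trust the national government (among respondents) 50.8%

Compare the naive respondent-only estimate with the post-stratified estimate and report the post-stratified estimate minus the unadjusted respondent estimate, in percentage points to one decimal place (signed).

-1.4 percentage points

Naive respondent-only estimate (weights = respondent counts):
  (160/640)×34.4 + (80/640)×18.4 + (400/640)×50.8 = 42.65%
Reweighting by population age group shares:
  0.13×34.4 + 0.23×18.4 + 0.64×50.8 = 41.216%
Difference = 41.216 − 42.65 = -1.434 pp.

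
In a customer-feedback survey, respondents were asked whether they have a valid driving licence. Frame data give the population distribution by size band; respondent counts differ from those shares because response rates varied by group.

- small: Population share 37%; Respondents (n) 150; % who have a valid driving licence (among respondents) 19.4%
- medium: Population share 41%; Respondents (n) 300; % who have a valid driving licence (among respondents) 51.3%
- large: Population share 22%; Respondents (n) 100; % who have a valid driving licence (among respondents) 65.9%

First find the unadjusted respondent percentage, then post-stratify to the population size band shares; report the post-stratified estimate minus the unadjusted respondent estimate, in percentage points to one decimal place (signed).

-2.5 percentage points

Unadjusted (pooled respondent) estimate weights by respondent counts:
  (150/550)×19.4 + (300/550)×51.3 + (100/550)×65.9 = 45.2545%
Post-stratified estimate weights by population shares:
  0.37×19.4 + 0.41×51.3 + 0.22×65.9 = 42.709%
Difference = 42.709 − 45.2545 = -2.5455 pp.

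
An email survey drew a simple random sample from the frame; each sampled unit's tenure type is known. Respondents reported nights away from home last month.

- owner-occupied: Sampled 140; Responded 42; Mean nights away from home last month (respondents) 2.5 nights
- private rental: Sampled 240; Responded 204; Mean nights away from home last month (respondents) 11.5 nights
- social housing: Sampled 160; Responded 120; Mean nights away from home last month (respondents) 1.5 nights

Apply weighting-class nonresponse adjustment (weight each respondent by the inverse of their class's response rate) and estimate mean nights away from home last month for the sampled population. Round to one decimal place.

Response rates by class: owner-occupied 42/140 = 30%, private rental 204/240 = 85%, social housing 120/160 = 75%.
Each respondent's weight = sampled/responded in their class; summing within a class gives n_sampled, so:
  owner-occupied: 140 × 2.5 = 350
  private rental: 240 × 11.5 = 2760
  social housing: 160 × 1.5 = 240
Adjusted estimate = 3350 / 540 = 6.2037 → 6.2.

6.2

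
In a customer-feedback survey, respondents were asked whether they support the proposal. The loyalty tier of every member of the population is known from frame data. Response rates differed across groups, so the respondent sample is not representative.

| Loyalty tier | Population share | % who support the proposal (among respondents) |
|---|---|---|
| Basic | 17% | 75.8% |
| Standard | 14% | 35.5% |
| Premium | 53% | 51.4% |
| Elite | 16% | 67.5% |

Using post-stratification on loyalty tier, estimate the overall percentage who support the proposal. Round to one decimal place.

Reweight to the known loyalty tier distribution:
  Basic: 0.17 × 75.8 = 12.886
  Standard: 0.14 × 35.5 = 4.97
  Premium: 0.53 × 51.4 = 27.242
  Elite: 0.16 × 67.5 = 10.8
Post-stratified estimate = 55.898 → 55.9%.

55.9%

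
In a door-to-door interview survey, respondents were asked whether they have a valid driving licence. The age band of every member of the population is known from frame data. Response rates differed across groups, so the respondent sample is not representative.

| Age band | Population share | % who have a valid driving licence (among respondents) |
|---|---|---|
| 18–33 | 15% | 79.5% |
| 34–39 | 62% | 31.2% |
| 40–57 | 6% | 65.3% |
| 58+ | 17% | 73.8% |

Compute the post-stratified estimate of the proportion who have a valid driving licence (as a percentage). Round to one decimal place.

47.7%

Each cell contributes population-share × respondent value:
  18–33: 0.15 × 79.5 = 11.925
  34–39: 0.62 × 31.2 = 19.344
  40–57: 0.06 × 65.3 = 3.918
  58+: 0.17 × 73.8 = 12.546
Post-stratified estimate = 47.733 → 47.7%.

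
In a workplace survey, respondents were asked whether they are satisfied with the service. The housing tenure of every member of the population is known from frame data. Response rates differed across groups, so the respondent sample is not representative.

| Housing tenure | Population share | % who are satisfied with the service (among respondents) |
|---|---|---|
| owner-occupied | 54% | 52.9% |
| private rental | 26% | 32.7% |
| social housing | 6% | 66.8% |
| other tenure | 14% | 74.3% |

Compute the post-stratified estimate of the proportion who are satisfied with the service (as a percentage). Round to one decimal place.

51.5%

Reweight to the known housing tenure distribution:
  owner-occupied: 0.54 × 52.9 = 28.566
  private rental: 0.26 × 32.7 = 8.502
  social housing: 0.06 × 66.8 = 4.008
  other tenure: 0.14 × 74.3 = 10.402
Post-stratified estimate = 51.478 → 51.5%.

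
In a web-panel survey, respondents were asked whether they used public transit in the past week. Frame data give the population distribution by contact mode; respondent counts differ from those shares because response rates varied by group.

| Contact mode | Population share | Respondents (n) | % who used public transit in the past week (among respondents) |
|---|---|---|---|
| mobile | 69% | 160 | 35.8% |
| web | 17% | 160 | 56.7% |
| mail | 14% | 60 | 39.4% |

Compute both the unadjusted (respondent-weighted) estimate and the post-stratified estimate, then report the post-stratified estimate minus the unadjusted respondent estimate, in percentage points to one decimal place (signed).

-5.3 percentage points

Naive respondent-only estimate (weights = respondent counts):
  (160/380)×35.8 + (160/380)×56.7 + (60/380)×39.4 = 45.1684%
Post-stratifying to population shares instead:
  0.69×35.8 + 0.17×56.7 + 0.14×39.4 = 39.857%
Difference = 39.857 − 45.1684 = -5.3114 pp.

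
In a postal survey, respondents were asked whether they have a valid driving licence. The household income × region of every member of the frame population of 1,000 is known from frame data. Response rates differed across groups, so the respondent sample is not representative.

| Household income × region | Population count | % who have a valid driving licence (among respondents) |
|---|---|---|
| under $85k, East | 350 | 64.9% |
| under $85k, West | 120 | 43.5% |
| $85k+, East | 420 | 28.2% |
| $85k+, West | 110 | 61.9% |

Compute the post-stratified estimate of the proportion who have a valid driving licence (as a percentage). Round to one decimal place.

46.6%

Each cell contributes population-share × respondent value:
  under $85k, East: (350/1,000) × 64.9 = 22.715
  under $85k, West: (120/1,000) × 43.5 = 5.22
  $85k+, East: (420/1,000) × 28.2 = 11.844
  $85k+, West: (110/1,000) × 61.9 = 6.809
Post-stratified estimate = 46.588 → 46.6%.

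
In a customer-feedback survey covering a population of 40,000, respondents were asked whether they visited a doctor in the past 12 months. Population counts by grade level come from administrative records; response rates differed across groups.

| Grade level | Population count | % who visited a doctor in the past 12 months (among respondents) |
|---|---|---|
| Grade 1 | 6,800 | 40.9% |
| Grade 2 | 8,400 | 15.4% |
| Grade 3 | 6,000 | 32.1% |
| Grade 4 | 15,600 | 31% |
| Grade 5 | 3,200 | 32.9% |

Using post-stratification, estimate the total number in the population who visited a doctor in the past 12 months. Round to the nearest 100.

11,900

Apply each group's respondent rate to its population count:
  Grade 1: 6,800 × 40.9% = 2781.2
  Grade 2: 8,400 × 15.4% = 1293.6
  Grade 3: 6,000 × 32.1% = 1926
  Grade 4: 15,600 × 31% = 4836
  Grade 5: 3,200 × 32.9% = 1052.8
Estimated total = 11889.6 → 11,900.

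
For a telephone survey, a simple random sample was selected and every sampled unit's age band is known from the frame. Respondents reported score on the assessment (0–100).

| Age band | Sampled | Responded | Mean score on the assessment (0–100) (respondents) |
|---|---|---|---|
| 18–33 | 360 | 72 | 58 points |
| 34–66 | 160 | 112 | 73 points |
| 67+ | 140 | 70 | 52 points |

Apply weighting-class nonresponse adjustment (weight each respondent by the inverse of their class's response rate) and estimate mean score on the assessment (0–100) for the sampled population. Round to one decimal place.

60.4

Class response rates: 18–33 72/360 = 20%, 34–66 112/160 = 70%, 67+ 70/140 = 50%.
Each respondent's weight = sampled/responded in their class; summing within a class gives n_sampled, so:
  18–33: 360 × 58 = 20,880
  34–66: 160 × 73 = 11,680
  67+: 140 × 52 = 7280
Adjusted estimate = 39,840 / 660 = 60.3636 → 60.4.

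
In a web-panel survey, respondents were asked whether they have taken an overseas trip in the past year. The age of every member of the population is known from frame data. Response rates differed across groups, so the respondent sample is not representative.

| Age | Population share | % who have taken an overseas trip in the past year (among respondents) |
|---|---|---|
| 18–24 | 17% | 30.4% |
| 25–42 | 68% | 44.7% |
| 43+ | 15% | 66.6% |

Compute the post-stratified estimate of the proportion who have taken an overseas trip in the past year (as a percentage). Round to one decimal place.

Each cell contributes population-share × respondent value:
  18–24: 0.17 × 30.4 = 5.168
  25–42: 0.68 × 44.7 = 30.396
  43+: 0.15 × 66.6 = 9.99
Post-stratified estimate = 45.554 → 45.6%.

45.6%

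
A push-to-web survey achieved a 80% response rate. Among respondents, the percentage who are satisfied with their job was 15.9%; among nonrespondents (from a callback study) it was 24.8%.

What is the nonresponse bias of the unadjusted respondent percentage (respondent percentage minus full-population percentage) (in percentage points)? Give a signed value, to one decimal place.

Nonresponse fraction = 1 − 0.8 = 0.2.
Bias = (nonresponse fraction) × (respondent percentage − nonrespondent percentage)
     = 0.2 × (15.9 − 24.8) = 0.2 × -8.9 = -1.78.

-1.8 percentage points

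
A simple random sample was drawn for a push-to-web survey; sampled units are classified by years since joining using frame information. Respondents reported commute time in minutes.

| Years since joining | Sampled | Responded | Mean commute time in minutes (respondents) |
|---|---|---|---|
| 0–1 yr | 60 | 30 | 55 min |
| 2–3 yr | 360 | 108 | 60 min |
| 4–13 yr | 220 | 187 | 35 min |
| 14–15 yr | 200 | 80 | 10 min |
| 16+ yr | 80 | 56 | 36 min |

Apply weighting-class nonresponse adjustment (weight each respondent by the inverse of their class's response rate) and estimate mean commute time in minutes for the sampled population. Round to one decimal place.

Response rates by class: 0–1 yr 30/60 = 50%, 2–3 yr 108/360 = 30%, 4–13 yr 187/220 = 85%, 14–15 yr 80/200 = 40%, 16+ yr 56/80 = 70%.
Each respondent's weight = sampled/responded in their class; summing within a class gives n_sampled, so:
  0–1 yr: 60 × 55 = 3300
  2–3 yr: 360 × 60 = 21,600
  4–13 yr: 220 × 35 = 7700
  14–15 yr: 200 × 10 = 2000
  16+ yr: 80 × 36 = 2880
Adjusted estimate = 37,480 / 920 = 40.7391 → 40.7.

40.7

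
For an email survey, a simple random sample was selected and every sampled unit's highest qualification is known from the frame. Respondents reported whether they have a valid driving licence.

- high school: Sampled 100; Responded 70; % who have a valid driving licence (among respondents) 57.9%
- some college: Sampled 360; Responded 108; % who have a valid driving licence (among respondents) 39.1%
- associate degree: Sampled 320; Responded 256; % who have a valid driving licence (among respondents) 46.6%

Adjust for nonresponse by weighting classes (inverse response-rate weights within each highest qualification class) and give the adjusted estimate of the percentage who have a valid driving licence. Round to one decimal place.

Class response rates: high school 70/100 = 70%, some college 108/360 = 30%, associate degree 256/320 = 80%.
Each respondent's weight = sampled/responded in their class; summing within a class gives n_sampled, so:
  high school: 100 × 57.9 = 5790
  some college: 360 × 39.1 = 14,076
  associate degree: 320 × 46.6 = 14,912
Adjusted estimate = 34,778 / 780 = 44.5872 → 44.6%.

44.6%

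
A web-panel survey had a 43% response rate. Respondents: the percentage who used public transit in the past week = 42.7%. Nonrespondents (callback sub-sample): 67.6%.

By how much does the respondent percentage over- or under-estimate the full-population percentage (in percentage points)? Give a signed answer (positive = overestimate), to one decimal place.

Nonresponse fraction = 1 − 0.43 = 0.57.
Bias = (nonresponse fraction) × (respondent percentage − nonrespondent percentage)
     = 0.57 × (42.7 − 67.6) = 0.57 × -24.9 = -14.193.

-14.2 percentage points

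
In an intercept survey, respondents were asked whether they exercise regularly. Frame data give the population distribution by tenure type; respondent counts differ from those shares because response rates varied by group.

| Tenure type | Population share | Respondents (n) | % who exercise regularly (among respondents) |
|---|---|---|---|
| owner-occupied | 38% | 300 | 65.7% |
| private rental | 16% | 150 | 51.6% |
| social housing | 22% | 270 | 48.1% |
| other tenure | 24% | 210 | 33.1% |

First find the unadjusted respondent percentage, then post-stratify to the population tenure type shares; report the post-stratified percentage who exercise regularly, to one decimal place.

Naive respondent-only estimate (weights = respondent counts):
  (300/930)×65.7 + (150/930)×51.6 + (270/930)×48.1 + (210/930)×33.1 = 50.9548%
Post-stratified estimate weights by population shares:
  0.38×65.7 + 0.16×51.6 + 0.22×48.1 + 0.24×33.1 = 51.748%

51.7%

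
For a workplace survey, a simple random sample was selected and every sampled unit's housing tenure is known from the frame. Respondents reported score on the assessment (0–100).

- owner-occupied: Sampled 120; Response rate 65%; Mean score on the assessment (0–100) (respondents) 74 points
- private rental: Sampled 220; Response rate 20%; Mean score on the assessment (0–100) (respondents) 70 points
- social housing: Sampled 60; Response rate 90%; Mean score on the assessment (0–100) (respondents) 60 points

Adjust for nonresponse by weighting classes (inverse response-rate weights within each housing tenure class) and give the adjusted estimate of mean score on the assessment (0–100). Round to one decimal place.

Each respondent's weight = sampled/responded in their class; summing within a class gives n_sampled, so:
  owner-occupied: 120 × 74 = 8880
  private rental: 220 × 70 = 15,400
  social housing: 60 × 60 = 3600
Adjusted estimate = 27,880 / 400 = 69.7 → 69.7.

69.7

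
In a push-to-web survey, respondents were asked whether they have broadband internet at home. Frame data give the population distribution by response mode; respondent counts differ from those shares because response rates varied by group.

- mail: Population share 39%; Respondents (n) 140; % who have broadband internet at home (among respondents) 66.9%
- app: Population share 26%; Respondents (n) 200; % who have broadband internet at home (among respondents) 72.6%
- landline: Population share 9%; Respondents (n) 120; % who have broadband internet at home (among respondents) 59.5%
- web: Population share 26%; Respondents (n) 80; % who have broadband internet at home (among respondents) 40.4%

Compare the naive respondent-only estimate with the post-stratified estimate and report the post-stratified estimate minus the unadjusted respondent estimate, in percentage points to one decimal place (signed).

Unadjusted (pooled respondent) estimate weights by respondent counts:
  (140/540)×66.9 + (200/540)×72.6 + (120/540)×59.5 + (80/540)×40.4 = 63.4407%
Reweighting by population response mode shares:
  0.39×66.9 + 0.26×72.6 + 0.09×59.5 + 0.26×40.4 = 60.826%
Difference = 60.826 − 63.4407 = -2.6147 pp.

-2.6 percentage points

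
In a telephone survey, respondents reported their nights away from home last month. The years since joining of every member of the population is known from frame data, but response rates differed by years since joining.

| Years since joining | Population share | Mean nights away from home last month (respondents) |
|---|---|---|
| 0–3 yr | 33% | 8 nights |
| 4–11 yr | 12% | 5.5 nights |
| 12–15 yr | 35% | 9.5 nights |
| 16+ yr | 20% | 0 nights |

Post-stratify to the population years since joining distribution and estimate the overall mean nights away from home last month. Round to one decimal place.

Each cell contributes population-share × respondent value:
  0–3 yr: 0.33 × 8 = 2.64
  4–11 yr: 0.12 × 5.5 = 0.66
  12–15 yr: 0.35 × 9.5 = 3.325
  16+ yr: 0.2 × 0 = 0
Post-stratified estimate = 6.625 → 6.6.

6.6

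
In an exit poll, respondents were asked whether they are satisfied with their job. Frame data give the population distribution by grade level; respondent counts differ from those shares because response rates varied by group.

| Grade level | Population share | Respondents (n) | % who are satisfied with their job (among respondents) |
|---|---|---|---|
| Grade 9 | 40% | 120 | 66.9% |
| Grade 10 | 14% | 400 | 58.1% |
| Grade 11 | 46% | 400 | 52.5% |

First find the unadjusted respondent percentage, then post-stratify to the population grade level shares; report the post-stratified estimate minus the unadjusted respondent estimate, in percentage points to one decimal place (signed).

+2.2 percentage points

Naive respondent-only estimate (weights = respondent counts):
  (120/920)×66.9 + (400/920)×58.1 + (400/920)×52.5 = 56.813%
Post-stratifying to population shares instead:
  0.4×66.9 + 0.14×58.1 + 0.46×52.5 = 59.044%
Difference = 59.044 − 56.813 = 2.231 pp.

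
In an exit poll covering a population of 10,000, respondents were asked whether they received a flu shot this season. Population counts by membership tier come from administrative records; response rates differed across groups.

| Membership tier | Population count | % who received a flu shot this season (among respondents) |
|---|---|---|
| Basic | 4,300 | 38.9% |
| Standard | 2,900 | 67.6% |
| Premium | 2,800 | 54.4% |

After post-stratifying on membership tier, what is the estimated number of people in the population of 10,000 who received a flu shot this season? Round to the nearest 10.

5,160

Each cell contributes its population count × the respondent rate:
  Basic: 4,300 × 38.9% = 1672.7
  Standard: 2,900 × 67.6% = 1960.4
  Premium: 2,800 × 54.4% = 1523.2
Estimated total = 5156.3 → 5,160.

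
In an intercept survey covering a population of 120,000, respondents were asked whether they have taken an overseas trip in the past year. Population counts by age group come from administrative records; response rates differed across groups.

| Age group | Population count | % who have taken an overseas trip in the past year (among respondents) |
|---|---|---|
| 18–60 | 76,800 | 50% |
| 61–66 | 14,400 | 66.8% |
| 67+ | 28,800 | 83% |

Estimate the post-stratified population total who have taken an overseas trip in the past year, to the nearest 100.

71,900

Estimated count per cell = population count × respondent percentage:
  18–60: 76,800 × 50% = 38,400
  61–66: 14,400 × 66.8% = 9619.2
  67+: 28,800 × 83% = 23,904
Estimated total = 71923.2 → 71,900.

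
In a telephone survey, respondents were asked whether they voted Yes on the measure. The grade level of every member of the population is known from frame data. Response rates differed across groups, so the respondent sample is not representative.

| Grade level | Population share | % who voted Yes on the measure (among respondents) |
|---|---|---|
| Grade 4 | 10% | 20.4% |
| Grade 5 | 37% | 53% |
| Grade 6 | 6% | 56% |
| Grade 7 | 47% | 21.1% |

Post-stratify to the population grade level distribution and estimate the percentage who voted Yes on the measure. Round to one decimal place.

34.9%

Weight each group's respondent value by its population share:
  Grade 4: 0.1 × 20.4 = 2.04
  Grade 5: 0.37 × 53 = 19.61
  Grade 6: 0.06 × 56 = 3.36
  Grade 7: 0.47 × 21.1 = 9.917
Post-stratified estimate = 34.927 → 34.9%.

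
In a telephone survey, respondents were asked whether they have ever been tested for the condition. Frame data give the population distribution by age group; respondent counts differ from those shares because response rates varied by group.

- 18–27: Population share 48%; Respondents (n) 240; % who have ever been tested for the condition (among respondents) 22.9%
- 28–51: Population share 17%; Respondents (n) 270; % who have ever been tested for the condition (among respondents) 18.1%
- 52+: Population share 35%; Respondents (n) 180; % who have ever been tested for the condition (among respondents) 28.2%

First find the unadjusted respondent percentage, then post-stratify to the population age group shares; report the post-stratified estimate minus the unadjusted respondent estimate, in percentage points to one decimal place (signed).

+1.5 percentage points

Unadjusted (pooled respondent) estimate weights by respondent counts:
  (240/690)×22.9 + (270/690)×18.1 + (180/690)×28.2 = 22.4043%
Post-stratifying to population shares instead:
  0.48×22.9 + 0.17×18.1 + 0.35×28.2 = 23.939%
Difference = 23.939 − 22.4043 = 1.5347 pp.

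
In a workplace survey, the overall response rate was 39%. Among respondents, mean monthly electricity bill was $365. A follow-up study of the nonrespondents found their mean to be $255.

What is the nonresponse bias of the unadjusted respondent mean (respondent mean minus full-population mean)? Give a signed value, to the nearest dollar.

Nonresponse fraction = 1 − 0.39 = 0.61.
Bias = (nonresponse fraction) × (respondent mean − nonrespondent mean)
     = 0.61 × (365 − 255) = 0.61 × 110 = 67.1.

+$67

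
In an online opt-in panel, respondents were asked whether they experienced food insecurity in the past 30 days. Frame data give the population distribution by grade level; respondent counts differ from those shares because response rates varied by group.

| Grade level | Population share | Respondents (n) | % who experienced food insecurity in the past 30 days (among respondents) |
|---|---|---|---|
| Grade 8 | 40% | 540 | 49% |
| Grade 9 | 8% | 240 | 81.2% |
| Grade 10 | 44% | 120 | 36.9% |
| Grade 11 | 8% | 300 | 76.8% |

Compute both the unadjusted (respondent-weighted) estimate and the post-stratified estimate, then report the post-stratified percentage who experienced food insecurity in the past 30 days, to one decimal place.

48.5%

Without adjustment, the pooled respondent share is:
  (540/1200)×49 + (240/1200)×81.2 + (120/1200)×36.9 + (300/1200)×76.8 = 61.18%
Reweighting by population grade level shares:
  0.4×49 + 0.08×81.2 + 0.44×36.9 + 0.08×76.8 = 48.476%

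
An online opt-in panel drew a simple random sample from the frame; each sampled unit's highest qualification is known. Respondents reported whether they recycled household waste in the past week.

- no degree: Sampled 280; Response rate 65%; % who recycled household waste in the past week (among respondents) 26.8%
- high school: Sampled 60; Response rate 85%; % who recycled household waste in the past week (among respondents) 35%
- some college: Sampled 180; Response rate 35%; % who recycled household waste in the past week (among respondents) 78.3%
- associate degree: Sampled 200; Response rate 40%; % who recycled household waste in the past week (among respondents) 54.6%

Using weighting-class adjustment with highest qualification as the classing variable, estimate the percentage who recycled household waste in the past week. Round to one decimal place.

Inverse-response-rate weighting restores each class to its sampled count, so class totals weight by n_sampled:
  no degree: 280 × 26.8 = 7504
  high school: 60 × 35 = 2100
  some college: 180 × 78.3 = 14,094
  associate degree: 200 × 54.6 = 10,920
Adjusted estimate = 34,618 / 720 = 48.0806 → 48.1%.

48.1%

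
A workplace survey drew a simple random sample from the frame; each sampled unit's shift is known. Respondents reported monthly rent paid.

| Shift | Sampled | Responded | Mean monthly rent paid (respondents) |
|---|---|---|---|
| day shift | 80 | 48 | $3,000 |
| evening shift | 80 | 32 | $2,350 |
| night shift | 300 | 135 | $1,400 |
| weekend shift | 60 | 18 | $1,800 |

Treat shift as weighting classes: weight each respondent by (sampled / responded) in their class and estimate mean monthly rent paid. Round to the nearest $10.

Response rates by class: day shift 48/80 = 60%, evening shift 32/80 = 40%, night shift 135/300 = 45%, weekend shift 18/60 = 30%.
Each respondent's weight = sampled/responded in their class; summing within a class gives n_sampled, so:
  day shift: 80 × 3000 = 240,000
  evening shift: 80 × 2350 = 188,000
  night shift: 300 × 1400 = 420,000
  weekend shift: 60 × 1800 = 108,000
Adjusted estimate = 956,000 / 520 = 1838.46 → $1,840.

$1,840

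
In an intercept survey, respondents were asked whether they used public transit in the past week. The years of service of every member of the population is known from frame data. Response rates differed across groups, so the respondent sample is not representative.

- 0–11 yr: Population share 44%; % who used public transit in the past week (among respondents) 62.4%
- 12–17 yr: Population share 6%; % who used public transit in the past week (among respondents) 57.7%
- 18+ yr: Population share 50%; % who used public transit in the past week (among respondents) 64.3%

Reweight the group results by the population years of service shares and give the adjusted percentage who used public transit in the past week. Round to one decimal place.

Reweight to the known years of service distribution:
  0–11 yr: 0.44 × 62.4 = 27.456
  12–17 yr: 0.06 × 57.7 = 3.462
  18+ yr: 0.5 × 64.3 = 32.15
Post-stratified estimate = 63.068 → 63.1%.

63.1%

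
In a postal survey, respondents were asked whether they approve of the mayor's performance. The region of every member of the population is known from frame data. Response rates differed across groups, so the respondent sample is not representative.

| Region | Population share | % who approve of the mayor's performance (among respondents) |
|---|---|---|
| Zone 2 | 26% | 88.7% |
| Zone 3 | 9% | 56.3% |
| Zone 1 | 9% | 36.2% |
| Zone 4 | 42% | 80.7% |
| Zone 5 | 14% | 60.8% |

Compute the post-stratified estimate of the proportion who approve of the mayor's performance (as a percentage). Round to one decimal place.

73.8%

Weight each group's respondent value by its population share:
  Zone 2: 0.26 × 88.7 = 23.062
  Zone 3: 0.09 × 56.3 = 5.067
  Zone 1: 0.09 × 36.2 = 3.258
  Zone 4: 0.42 × 80.7 = 33.894
  Zone 5: 0.14 × 60.8 = 8.512
Post-stratified estimate = 73.793 → 73.8%.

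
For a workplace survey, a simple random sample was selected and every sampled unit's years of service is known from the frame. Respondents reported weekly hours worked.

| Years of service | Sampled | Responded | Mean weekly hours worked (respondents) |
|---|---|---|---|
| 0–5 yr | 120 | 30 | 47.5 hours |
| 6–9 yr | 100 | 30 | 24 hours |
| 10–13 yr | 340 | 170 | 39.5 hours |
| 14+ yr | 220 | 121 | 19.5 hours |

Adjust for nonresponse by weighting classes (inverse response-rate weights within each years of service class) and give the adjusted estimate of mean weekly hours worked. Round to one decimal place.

Response rates by class: 0–5 yr 30/120 = 25%, 6–9 yr 30/100 = 30%, 10–13 yr 170/340 = 50%, 14+ yr 121/220 = 55%.
Weighting each respondent by the inverse class response rate inflates each class back to its sampled size, so the class weight is n_sampled:
  0–5 yr: 120 × 47.5 = 5700
  6–9 yr: 100 × 24 = 2400
  10–13 yr: 340 × 39.5 = 13,430
  14+ yr: 220 × 19.5 = 4290
Adjusted estimate = 25,820 / 780 = 33.1026 → 33.1.

33.1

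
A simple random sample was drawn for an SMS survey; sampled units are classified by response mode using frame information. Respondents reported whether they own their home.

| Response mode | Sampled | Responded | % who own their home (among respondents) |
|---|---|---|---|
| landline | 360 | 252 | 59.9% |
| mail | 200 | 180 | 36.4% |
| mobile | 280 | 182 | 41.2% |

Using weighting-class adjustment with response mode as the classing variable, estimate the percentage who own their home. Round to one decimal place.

48.1%

Response rates by class: landline 252/360 = 70%, mail 180/200 = 90%, mobile 182/280 = 65%.
Inverse-response-rate weighting restores each class to its sampled count, so class totals weight by n_sampled:
  landline: 360 × 59.9 = 21,564
  mail: 200 × 36.4 = 7280
  mobile: 280 × 41.2 = 11,536
Adjusted estimate = 40,380 / 840 = 48.0714 → 48.1%.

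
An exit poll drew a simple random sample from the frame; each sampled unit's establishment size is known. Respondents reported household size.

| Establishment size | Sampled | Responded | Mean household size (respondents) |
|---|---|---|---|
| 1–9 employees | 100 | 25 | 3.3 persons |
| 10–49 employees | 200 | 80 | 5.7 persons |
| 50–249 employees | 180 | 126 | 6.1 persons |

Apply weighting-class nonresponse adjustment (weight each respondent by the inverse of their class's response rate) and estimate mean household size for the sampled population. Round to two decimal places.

5.35

Class response rates: 1–9 employees 25/100 = 25%, 10–49 employees 80/200 = 40%, 50–249 employees 126/180 = 70%.
Each respondent's weight = sampled/responded in their class; summing within a class gives n_sampled, so:
  1–9 employees: 100 × 3.3 = 330
  10–49 employees: 200 × 5.7 = 1140
  50–249 employees: 180 × 6.1 = 1098
Adjusted estimate = 2568 / 480 = 5.35 → 5.35.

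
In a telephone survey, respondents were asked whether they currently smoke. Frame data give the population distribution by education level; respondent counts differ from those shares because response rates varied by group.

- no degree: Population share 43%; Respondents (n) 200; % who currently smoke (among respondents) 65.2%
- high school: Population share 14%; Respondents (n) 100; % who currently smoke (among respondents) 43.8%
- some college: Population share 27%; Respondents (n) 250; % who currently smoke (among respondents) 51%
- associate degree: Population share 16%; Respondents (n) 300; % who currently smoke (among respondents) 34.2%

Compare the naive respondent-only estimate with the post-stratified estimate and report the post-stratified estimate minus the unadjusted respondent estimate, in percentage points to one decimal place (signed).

Without adjustment, the pooled respondent share is:
  (200/850)×65.2 + (100/850)×43.8 + (250/850)×51 + (300/850)×34.2 = 47.5647%
Post-stratifying to population shares instead:
  0.43×65.2 + 0.14×43.8 + 0.27×51 + 0.16×34.2 = 53.41%
Difference = 53.41 − 47.5647 = 5.8453 pp.

+5.8 percentage points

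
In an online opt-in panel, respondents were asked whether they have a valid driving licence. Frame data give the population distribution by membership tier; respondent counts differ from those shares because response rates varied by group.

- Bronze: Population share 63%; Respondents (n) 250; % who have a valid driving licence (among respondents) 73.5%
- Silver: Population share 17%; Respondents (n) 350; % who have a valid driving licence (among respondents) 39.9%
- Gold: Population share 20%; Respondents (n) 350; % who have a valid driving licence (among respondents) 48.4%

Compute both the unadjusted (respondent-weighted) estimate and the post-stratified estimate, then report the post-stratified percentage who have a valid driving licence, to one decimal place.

62.8%

Naive respondent-only estimate (weights = respondent counts):
  (250/950)×73.5 + (350/950)×39.9 + (350/950)×48.4 = 51.8737%
Post-stratified estimate weights by population shares:
  0.63×73.5 + 0.17×39.9 + 0.2×48.4 = 62.768%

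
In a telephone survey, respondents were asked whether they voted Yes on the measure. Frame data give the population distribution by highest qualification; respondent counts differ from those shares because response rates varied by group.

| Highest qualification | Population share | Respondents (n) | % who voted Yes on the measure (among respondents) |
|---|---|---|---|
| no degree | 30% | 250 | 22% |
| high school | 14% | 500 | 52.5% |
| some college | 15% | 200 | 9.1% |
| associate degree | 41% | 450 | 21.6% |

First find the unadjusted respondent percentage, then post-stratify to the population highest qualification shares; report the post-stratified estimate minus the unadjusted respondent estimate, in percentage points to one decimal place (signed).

-6.8 percentage points

Naive respondent-only estimate (weights = respondent counts):
  (250/1400)×22 + (500/1400)×52.5 + (200/1400)×9.1 + (450/1400)×21.6 = 30.9214%
Post-stratifying to population shares instead:
  0.3×22 + 0.14×52.5 + 0.15×9.1 + 0.41×21.6 = 24.171%
Difference = 24.171 − 30.9214 = -6.7504 pp.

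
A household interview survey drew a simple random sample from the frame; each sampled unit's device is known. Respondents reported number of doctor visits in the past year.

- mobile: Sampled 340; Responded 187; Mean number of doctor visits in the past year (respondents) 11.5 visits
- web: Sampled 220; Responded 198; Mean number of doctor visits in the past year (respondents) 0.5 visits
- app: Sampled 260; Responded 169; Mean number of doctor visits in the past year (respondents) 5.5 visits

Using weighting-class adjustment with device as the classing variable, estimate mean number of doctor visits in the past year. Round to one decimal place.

Class response rates: mobile 187/340 = 55%, web 198/220 = 90%, app 169/260 = 65%.
Weighting each respondent by the inverse class response rate inflates each class back to its sampled size, so the class weight is n_sampled:
  mobile: 340 × 11.5 = 3910
  web: 220 × 0.5 = 110
  app: 260 × 5.5 = 1430
Adjusted estimate = 5450 / 820 = 6.64634 → 6.6.

6.6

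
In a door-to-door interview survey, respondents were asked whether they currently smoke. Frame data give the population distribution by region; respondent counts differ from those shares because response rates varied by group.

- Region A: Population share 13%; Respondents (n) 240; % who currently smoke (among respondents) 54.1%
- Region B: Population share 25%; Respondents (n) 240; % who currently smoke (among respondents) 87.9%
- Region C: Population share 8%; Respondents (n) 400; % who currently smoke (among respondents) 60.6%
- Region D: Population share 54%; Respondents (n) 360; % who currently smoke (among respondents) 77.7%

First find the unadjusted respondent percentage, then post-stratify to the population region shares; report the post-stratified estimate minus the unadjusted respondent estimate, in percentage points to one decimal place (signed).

+6.2 percentage points

Naive respondent-only estimate (weights = respondent counts):
  (240/1240)×54.1 + (240/1240)×87.9 + (400/1240)×60.6 + (360/1240)×77.7 = 69.5903%
Post-stratifying to population shares instead:
  0.13×54.1 + 0.25×87.9 + 0.08×60.6 + 0.54×77.7 = 75.814%
Difference = 75.814 − 69.5903 = 6.2237 pp.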